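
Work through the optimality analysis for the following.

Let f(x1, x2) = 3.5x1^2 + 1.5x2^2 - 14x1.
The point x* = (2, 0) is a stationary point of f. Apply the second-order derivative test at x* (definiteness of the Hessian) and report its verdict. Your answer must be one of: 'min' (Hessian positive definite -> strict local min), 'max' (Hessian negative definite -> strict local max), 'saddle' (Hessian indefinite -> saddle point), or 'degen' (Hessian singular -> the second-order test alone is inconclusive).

Compute the Hessian H = grad^2 f:
  H = [[7, 0], [0, 3]]
Verify stationarity: grad f(x*) = H x* + g = (0, 0).
Eigenvalues of H: 3, 7.
Both eigenvalues > 0, so H is positive definite -> x* is a strict local min.

min


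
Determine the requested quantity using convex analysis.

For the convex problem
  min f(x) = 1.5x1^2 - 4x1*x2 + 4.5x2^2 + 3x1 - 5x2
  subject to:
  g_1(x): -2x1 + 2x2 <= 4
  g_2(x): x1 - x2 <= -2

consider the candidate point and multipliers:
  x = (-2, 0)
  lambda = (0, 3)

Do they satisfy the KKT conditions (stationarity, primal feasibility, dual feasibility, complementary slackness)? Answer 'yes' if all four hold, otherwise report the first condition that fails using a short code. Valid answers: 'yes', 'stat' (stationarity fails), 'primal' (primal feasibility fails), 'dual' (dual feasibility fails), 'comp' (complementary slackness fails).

Gradient of f: grad f(x) = Q x + c = (-3, 3)
Constraint values g_i(x) = a_i^T x - b_i:
  g_1((-2, 0)) = 0
  g_2((-2, 0)) = 0
Stationarity residual: grad f(x) + sum_i lambda_i a_i = (0, 0)
  -> stationarity OK
Primal feasibility (all g_i <= 0): OK
Dual feasibility (all lambda_i >= 0): OK
Complementary slackness (lambda_i * g_i(x) = 0 for all i): OK

Verdict: yes, KKT holds.

yes


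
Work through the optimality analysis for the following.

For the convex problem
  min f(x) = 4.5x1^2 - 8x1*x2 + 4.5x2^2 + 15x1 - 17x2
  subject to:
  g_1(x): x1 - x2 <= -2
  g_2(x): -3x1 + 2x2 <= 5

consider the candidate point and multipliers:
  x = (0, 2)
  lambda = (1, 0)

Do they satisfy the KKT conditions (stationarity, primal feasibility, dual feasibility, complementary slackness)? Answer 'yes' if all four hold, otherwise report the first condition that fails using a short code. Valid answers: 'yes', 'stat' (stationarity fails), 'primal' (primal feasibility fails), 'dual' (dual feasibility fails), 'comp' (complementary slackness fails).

Gradient of f: grad f(x) = Q x + c = (-1, 1)
Constraint values g_i(x) = a_i^T x - b_i:
  g_1((0, 2)) = 0
  g_2((0, 2)) = -1
Stationarity residual: grad f(x) + sum_i lambda_i a_i = (0, 0)
  -> stationarity OK
Primal feasibility (all g_i <= 0): OK
Dual feasibility (all lambda_i >= 0): OK
Complementary slackness (lambda_i * g_i(x) = 0 for all i): OK

Verdict: yes, KKT holds.

yes


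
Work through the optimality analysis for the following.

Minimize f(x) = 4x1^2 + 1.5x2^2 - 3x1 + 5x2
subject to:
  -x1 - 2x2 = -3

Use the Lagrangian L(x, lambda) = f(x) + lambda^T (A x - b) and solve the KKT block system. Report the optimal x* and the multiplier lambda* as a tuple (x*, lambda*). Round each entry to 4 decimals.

Form the Lagrangian:
  L(x, lambda) = (1/2) x^T Q x + c^T x + lambda^T (A x - b)
Stationarity (grad_x L = 0): Q x + c + A^T lambda = 0.
Primal feasibility: A x = b.

This gives the KKT block system:
  [ Q   A^T ] [ x     ]   [-c ]
  [ A    0  ] [ lambda ] = [ b ]

Solving the linear system:
  x*      = (0.8857, 1.0571)
  lambda* = (4.0857)
  f(x*)   = 7.4429

x* = (0.8857, 1.0571), lambda* = (4.0857)


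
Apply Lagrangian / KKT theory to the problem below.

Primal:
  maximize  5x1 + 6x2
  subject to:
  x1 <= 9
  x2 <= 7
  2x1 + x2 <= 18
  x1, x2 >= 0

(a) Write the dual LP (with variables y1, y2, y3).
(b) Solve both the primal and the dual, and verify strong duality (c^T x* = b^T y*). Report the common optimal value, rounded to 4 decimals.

The standard primal-dual pair for 'max c^T x s.t. A x <= b, x >= 0' is:
  Dual:  min b^T y  s.t.  A^T y >= c,  y >= 0.

So the dual LP is:
  minimize  9y1 + 7y2 + 18y3
  subject to:
    y1 + 2y3 >= 5
    y2 + y3 >= 6
    y1, y2, y3 >= 0

Solving the primal: x* = (5.5, 7).
  primal value c^T x* = 69.5.
Solving the dual: y* = (0, 3.5, 2.5).
  dual value b^T y* = 69.5.
Strong duality: c^T x* = b^T y*. Confirmed.

69.5


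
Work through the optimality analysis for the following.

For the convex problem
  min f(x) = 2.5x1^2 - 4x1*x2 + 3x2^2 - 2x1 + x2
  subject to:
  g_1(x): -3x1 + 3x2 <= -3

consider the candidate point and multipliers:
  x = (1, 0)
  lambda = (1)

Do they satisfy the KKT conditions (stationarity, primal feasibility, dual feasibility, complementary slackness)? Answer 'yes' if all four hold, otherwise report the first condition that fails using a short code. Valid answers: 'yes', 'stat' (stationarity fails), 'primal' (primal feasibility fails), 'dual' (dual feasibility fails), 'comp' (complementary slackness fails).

Gradient of f: grad f(x) = Q x + c = (3, -3)
Constraint values g_i(x) = a_i^T x - b_i:
  g_1((1, 0)) = 0
Stationarity residual: grad f(x) + sum_i lambda_i a_i = (0, 0)
  -> stationarity OK
Primal feasibility (all g_i <= 0): OK
Dual feasibility (all lambda_i >= 0): OK
Complementary slackness (lambda_i * g_i(x) = 0 for all i): OK

Verdict: yes, KKT holds.

yes


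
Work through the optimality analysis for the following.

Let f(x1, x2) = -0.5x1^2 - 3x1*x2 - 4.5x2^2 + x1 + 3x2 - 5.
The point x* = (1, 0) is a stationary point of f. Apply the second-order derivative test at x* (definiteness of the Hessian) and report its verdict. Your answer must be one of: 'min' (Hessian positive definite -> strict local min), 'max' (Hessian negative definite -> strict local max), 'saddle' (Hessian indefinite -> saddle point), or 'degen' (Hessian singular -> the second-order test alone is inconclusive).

Compute the Hessian H = grad^2 f:
  H = [[-1, -3], [-3, -9]]
Verify stationarity: grad f(x*) = H x* + g = (0, 0).
Eigenvalues of H: -10, 0.
H has a zero eigenvalue (singular; negative semidefinite but not definite), so H is neither positive definite, negative definite, nor indefinite. The second-order test alone is inconclusive -> degen.
(Indeed, f is constant along the null direction of H through x*, so x* is not a strict local extremum.)

degen


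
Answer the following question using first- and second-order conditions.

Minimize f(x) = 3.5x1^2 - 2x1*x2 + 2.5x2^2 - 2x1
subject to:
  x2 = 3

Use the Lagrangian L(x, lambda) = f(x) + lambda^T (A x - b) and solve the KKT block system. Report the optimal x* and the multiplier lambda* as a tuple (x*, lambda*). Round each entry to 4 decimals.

Form the Lagrangian:
  L(x, lambda) = (1/2) x^T Q x + c^T x + lambda^T (A x - b)
Stationarity (grad_x L = 0): Q x + c + A^T lambda = 0.
Primal feasibility: A x = b.

This gives the KKT block system:
  [ Q   A^T ] [ x     ]   [-c ]
  [ A    0  ] [ lambda ] = [ b ]

Solving the linear system:
  x*      = (1.1429, 3)
  lambda* = (-12.7143)
  f(x*)   = 17.9286

x* = (1.1429, 3), lambda* = (-12.7143)


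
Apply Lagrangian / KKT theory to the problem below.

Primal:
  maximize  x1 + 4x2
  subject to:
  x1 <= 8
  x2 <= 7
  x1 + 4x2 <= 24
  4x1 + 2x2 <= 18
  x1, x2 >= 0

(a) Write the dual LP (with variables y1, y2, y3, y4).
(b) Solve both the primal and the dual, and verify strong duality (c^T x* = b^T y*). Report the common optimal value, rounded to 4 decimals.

The standard primal-dual pair for 'max c^T x s.t. A x <= b, x >= 0' is:
  Dual:  min b^T y  s.t.  A^T y >= c,  y >= 0.

So the dual LP is:
  minimize  8y1 + 7y2 + 24y3 + 18y4
  subject to:
    y1 + y3 + 4y4 >= 1
    y2 + 4y3 + 2y4 >= 4
    y1, y2, y3, y4 >= 0

Solving the primal: x* = (1.7143, 5.5714).
  primal value c^T x* = 24.
Solving the dual: y* = (0, 0, 1, 0).
  dual value b^T y* = 24.
Strong duality: c^T x* = b^T y*. Confirmed.

24


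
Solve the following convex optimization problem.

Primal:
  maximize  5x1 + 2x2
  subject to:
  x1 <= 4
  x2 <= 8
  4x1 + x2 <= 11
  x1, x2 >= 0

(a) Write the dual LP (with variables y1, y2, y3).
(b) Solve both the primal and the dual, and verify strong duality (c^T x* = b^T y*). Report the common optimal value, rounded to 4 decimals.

The standard primal-dual pair for 'max c^T x s.t. A x <= b, x >= 0' is:
  Dual:  min b^T y  s.t.  A^T y >= c,  y >= 0.

So the dual LP is:
  minimize  4y1 + 8y2 + 11y3
  subject to:
    y1 + 4y3 >= 5
    y2 + y3 >= 2
    y1, y2, y3 >= 0

Solving the primal: x* = (0.75, 8).
  primal value c^T x* = 19.75.
Solving the dual: y* = (0, 0.75, 1.25).
  dual value b^T y* = 19.75.
Strong duality: c^T x* = b^T y*. Confirmed.

19.75


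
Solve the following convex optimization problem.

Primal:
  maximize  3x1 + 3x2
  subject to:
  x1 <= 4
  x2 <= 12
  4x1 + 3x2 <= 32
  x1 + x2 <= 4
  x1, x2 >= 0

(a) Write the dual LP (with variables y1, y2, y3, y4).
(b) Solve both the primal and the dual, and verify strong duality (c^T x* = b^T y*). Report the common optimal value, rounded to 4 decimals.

The standard primal-dual pair for 'max c^T x s.t. A x <= b, x >= 0' is:
  Dual:  min b^T y  s.t.  A^T y >= c,  y >= 0.

So the dual LP is:
  minimize  4y1 + 12y2 + 32y3 + 4y4
  subject to:
    y1 + 4y3 + y4 >= 3
    y2 + 3y3 + y4 >= 3
    y1, y2, y3, y4 >= 0

Solving the primal: x* = (0, 4).
  primal value c^T x* = 12.
Solving the dual: y* = (0, 0, 0, 3).
  dual value b^T y* = 12.
Strong duality: c^T x* = b^T y*. Confirmed.

12


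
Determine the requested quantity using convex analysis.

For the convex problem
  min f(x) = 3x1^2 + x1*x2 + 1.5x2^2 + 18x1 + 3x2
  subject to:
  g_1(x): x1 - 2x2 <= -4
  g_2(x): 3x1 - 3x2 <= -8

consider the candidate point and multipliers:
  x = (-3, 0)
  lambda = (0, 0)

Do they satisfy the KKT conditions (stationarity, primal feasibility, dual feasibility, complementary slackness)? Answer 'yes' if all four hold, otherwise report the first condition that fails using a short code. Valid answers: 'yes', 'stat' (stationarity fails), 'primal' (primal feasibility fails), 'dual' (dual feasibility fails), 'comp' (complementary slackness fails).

Gradient of f: grad f(x) = Q x + c = (0, 0)
Constraint values g_i(x) = a_i^T x - b_i:
  g_1((-3, 0)) = 1
  g_2((-3, 0)) = -1
Stationarity residual: grad f(x) + sum_i lambda_i a_i = (0, 0)
  -> stationarity OK
Primal feasibility (all g_i <= 0): FAILS
Dual feasibility (all lambda_i >= 0): OK
Complementary slackness (lambda_i * g_i(x) = 0 for all i): OK

Verdict: the first failing condition is primal_feasibility -> primal.

primal


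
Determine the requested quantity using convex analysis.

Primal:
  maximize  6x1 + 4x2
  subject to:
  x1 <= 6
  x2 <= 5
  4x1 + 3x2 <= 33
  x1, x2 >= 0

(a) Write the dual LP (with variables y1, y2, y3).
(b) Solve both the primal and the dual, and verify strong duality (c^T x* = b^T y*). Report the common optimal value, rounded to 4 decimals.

The standard primal-dual pair for 'max c^T x s.t. A x <= b, x >= 0' is:
  Dual:  min b^T y  s.t.  A^T y >= c,  y >= 0.

So the dual LP is:
  minimize  6y1 + 5y2 + 33y3
  subject to:
    y1 + 4y3 >= 6
    y2 + 3y3 >= 4
    y1, y2, y3 >= 0

Solving the primal: x* = (6, 3).
  primal value c^T x* = 48.
Solving the dual: y* = (0.6667, 0, 1.3333).
  dual value b^T y* = 48.
Strong duality: c^T x* = b^T y*. Confirmed.

48


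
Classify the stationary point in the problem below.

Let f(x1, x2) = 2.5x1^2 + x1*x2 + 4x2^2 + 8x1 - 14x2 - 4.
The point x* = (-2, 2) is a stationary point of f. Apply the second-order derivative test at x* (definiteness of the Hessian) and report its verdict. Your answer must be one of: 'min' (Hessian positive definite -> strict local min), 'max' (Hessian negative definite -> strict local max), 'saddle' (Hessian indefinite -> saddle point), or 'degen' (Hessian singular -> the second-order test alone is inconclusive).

Compute the Hessian H = grad^2 f:
  H = [[5, 1], [1, 8]]
Verify stationarity: grad f(x*) = H x* + g = (0, 0).
Eigenvalues of H: 4.6972, 8.3028.
Both eigenvalues > 0, so H is positive definite -> x* is a strict local min.

min


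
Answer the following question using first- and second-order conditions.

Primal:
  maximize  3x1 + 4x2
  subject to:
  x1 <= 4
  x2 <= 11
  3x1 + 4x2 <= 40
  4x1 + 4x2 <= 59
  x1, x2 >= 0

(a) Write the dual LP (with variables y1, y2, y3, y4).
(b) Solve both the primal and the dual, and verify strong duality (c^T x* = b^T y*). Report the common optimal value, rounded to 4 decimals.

The standard primal-dual pair for 'max c^T x s.t. A x <= b, x >= 0' is:
  Dual:  min b^T y  s.t.  A^T y >= c,  y >= 0.

So the dual LP is:
  minimize  4y1 + 11y2 + 40y3 + 59y4
  subject to:
    y1 + 3y3 + 4y4 >= 3
    y2 + 4y3 + 4y4 >= 4
    y1, y2, y3, y4 >= 0

Solving the primal: x* = (0, 10).
  primal value c^T x* = 40.
Solving the dual: y* = (0, 0, 1, 0).
  dual value b^T y* = 40.
Strong duality: c^T x* = b^T y*. Confirmed.

40


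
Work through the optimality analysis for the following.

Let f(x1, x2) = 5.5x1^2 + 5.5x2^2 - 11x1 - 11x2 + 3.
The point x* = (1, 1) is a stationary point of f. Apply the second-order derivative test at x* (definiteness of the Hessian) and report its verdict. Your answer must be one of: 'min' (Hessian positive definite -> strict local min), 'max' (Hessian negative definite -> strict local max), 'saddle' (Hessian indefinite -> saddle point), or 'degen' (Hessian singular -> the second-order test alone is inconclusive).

Compute the Hessian H = grad^2 f:
  H = [[11, 0], [0, 11]]
Verify stationarity: grad f(x*) = H x* + g = (0, 0).
Eigenvalues of H: 11, 11.
Both eigenvalues > 0, so H is positive definite -> x* is a strict local min.

min


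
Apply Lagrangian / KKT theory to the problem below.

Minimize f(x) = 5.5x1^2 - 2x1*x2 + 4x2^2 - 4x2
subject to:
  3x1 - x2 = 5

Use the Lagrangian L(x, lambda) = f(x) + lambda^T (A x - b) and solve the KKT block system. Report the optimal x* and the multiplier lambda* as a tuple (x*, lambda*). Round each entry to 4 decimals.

Form the Lagrangian:
  L(x, lambda) = (1/2) x^T Q x + c^T x + lambda^T (A x - b)
Stationarity (grad_x L = 0): Q x + c + A^T lambda = 0.
Primal feasibility: A x = b.

This gives the KKT block system:
  [ Q   A^T ] [ x     ]   [-c ]
  [ A    0  ] [ lambda ] = [ b ]

Solving the linear system:
  x*      = (1.7183, 0.1549)
  lambda* = (-6.1972)
  f(x*)   = 15.1831

x* = (1.7183, 0.1549), lambda* = (-6.1972)


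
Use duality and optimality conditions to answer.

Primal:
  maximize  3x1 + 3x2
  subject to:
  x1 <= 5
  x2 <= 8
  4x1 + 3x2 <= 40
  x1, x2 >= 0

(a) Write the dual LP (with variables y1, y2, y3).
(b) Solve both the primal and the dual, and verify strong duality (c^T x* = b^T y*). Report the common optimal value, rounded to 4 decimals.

The standard primal-dual pair for 'max c^T x s.t. A x <= b, x >= 0' is:
  Dual:  min b^T y  s.t.  A^T y >= c,  y >= 0.

So the dual LP is:
  minimize  5y1 + 8y2 + 40y3
  subject to:
    y1 + 4y3 >= 3
    y2 + 3y3 >= 3
    y1, y2, y3 >= 0

Solving the primal: x* = (4, 8).
  primal value c^T x* = 36.
Solving the dual: y* = (0, 0.75, 0.75).
  dual value b^T y* = 36.
Strong duality: c^T x* = b^T y*. Confirmed.

36


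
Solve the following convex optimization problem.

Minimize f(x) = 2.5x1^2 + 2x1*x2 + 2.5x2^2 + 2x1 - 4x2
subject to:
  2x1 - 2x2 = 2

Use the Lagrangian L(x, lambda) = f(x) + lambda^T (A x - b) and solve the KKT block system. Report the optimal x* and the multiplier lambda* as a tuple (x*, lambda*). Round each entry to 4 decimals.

Form the Lagrangian:
  L(x, lambda) = (1/2) x^T Q x + c^T x + lambda^T (A x - b)
Stationarity (grad_x L = 0): Q x + c + A^T lambda = 0.
Primal feasibility: A x = b.

This gives the KKT block system:
  [ Q   A^T ] [ x     ]   [-c ]
  [ A    0  ] [ lambda ] = [ b ]

Solving the linear system:
  x*      = (0.6429, -0.3571)
  lambda* = (-2.25)
  f(x*)   = 3.6071

x* = (0.6429, -0.3571), lambda* = (-2.25)


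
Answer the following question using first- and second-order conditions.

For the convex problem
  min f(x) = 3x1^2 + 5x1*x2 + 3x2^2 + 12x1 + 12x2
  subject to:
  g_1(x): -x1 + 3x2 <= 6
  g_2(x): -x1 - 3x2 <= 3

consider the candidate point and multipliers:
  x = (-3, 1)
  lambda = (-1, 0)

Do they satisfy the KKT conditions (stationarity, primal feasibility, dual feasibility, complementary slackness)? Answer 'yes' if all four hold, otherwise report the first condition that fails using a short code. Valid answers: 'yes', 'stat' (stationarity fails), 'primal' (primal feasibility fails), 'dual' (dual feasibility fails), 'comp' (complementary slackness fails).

Gradient of f: grad f(x) = Q x + c = (-1, 3)
Constraint values g_i(x) = a_i^T x - b_i:
  g_1((-3, 1)) = 0
  g_2((-3, 1)) = -3
Stationarity residual: grad f(x) + sum_i lambda_i a_i = (0, 0)
  -> stationarity OK
Primal feasibility (all g_i <= 0): OK
Dual feasibility (all lambda_i >= 0): FAILS
Complementary slackness (lambda_i * g_i(x) = 0 for all i): OK

Verdict: the first failing condition is dual_feasibility -> dual.

dual


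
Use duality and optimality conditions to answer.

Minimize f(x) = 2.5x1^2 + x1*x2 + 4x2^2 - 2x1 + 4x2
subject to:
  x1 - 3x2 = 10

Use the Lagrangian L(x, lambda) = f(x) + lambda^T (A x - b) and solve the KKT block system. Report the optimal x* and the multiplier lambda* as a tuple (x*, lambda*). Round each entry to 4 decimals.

Form the Lagrangian:
  L(x, lambda) = (1/2) x^T Q x + c^T x + lambda^T (A x - b)
Stationarity (grad_x L = 0): Q x + c + A^T lambda = 0.
Primal feasibility: A x = b.

This gives the KKT block system:
  [ Q   A^T ] [ x     ]   [-c ]
  [ A    0  ] [ lambda ] = [ b ]

Solving the linear system:
  x*      = (1.9661, -2.678)
  lambda* = (-5.1525)
  f(x*)   = 18.4407

x* = (1.9661, -2.678), lambda* = (-5.1525)


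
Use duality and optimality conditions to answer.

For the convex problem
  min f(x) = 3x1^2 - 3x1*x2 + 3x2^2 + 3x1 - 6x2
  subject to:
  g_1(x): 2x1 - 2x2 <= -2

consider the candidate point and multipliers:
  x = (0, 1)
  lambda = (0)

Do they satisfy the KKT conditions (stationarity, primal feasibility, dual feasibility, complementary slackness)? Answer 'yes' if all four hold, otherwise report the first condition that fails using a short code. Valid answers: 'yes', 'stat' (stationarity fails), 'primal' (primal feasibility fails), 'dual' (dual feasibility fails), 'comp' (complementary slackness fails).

Gradient of f: grad f(x) = Q x + c = (0, 0)
Constraint values g_i(x) = a_i^T x - b_i:
  g_1((0, 1)) = 0
Stationarity residual: grad f(x) + sum_i lambda_i a_i = (0, 0)
  -> stationarity OK
Primal feasibility (all g_i <= 0): OK
Dual feasibility (all lambda_i >= 0): OK
Complementary slackness (lambda_i * g_i(x) = 0 for all i): OK

Verdict: yes, KKT holds.

yes


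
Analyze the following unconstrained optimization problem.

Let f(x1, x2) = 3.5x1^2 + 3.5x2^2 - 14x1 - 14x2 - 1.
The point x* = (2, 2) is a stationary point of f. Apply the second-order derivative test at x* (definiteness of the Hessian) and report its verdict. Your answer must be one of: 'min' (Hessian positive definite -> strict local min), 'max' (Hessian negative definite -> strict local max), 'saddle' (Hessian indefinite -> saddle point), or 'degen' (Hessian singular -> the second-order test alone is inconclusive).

Compute the Hessian H = grad^2 f:
  H = [[7, 0], [0, 7]]
Verify stationarity: grad f(x*) = H x* + g = (0, 0).
Eigenvalues of H: 7, 7.
Both eigenvalues > 0, so H is positive definite -> x* is a strict local min.

min


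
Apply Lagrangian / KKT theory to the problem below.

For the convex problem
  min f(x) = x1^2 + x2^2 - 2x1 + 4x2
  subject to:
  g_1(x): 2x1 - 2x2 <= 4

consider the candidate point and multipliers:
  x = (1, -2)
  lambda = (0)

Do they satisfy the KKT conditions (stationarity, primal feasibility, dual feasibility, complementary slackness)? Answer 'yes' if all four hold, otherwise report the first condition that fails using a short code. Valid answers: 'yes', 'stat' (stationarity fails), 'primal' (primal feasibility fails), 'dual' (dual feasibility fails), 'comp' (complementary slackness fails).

Gradient of f: grad f(x) = Q x + c = (0, 0)
Constraint values g_i(x) = a_i^T x - b_i:
  g_1((1, -2)) = 2
Stationarity residual: grad f(x) + sum_i lambda_i a_i = (0, 0)
  -> stationarity OK
Primal feasibility (all g_i <= 0): FAILS
Dual feasibility (all lambda_i >= 0): OK
Complementary slackness (lambda_i * g_i(x) = 0 for all i): OK

Verdict: the first failing condition is primal_feasibility -> primal.

primal


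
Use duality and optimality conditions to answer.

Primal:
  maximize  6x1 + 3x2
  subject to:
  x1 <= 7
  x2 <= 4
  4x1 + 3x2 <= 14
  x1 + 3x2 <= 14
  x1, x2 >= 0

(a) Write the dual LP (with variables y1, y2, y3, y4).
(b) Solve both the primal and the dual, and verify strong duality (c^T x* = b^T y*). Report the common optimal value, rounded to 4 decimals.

The standard primal-dual pair for 'max c^T x s.t. A x <= b, x >= 0' is:
  Dual:  min b^T y  s.t.  A^T y >= c,  y >= 0.

So the dual LP is:
  minimize  7y1 + 4y2 + 14y3 + 14y4
  subject to:
    y1 + 4y3 + y4 >= 6
    y2 + 3y3 + 3y4 >= 3
    y1, y2, y3, y4 >= 0

Solving the primal: x* = (3.5, 0).
  primal value c^T x* = 21.
Solving the dual: y* = (0, 0, 1.5, 0).
  dual value b^T y* = 21.
Strong duality: c^T x* = b^T y*. Confirmed.

21


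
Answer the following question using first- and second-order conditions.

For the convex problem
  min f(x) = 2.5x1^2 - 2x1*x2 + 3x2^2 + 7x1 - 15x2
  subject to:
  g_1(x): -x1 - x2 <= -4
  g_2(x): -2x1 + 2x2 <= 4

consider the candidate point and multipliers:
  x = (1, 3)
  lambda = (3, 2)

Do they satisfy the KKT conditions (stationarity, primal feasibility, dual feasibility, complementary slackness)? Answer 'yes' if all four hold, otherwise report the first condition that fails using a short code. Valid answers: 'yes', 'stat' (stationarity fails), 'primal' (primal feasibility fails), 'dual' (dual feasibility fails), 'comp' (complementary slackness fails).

Gradient of f: grad f(x) = Q x + c = (6, 1)
Constraint values g_i(x) = a_i^T x - b_i:
  g_1((1, 3)) = 0
  g_2((1, 3)) = 0
Stationarity residual: grad f(x) + sum_i lambda_i a_i = (-1, 2)
  -> stationarity FAILS
Primal feasibility (all g_i <= 0): OK
Dual feasibility (all lambda_i >= 0): OK
Complementary slackness (lambda_i * g_i(x) = 0 for all i): OK

Verdict: the first failing condition is stationarity -> stat.

stat


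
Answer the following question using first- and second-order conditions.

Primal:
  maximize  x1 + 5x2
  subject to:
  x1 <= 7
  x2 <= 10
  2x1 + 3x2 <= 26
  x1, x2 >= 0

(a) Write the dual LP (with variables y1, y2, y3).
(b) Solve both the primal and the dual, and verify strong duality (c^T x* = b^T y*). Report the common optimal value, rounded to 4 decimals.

The standard primal-dual pair for 'max c^T x s.t. A x <= b, x >= 0' is:
  Dual:  min b^T y  s.t.  A^T y >= c,  y >= 0.

So the dual LP is:
  minimize  7y1 + 10y2 + 26y3
  subject to:
    y1 + 2y3 >= 1
    y2 + 3y3 >= 5
    y1, y2, y3 >= 0

Solving the primal: x* = (0, 8.6667).
  primal value c^T x* = 43.3333.
Solving the dual: y* = (0, 0, 1.6667).
  dual value b^T y* = 43.3333.
Strong duality: c^T x* = b^T y*. Confirmed.

43.3333


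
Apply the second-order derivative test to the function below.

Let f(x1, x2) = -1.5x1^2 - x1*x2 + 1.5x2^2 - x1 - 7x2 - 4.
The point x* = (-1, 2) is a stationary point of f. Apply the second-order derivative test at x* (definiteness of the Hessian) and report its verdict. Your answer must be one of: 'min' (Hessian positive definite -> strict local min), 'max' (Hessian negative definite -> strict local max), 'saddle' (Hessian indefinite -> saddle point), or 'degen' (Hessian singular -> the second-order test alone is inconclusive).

Compute the Hessian H = grad^2 f:
  H = [[-3, -1], [-1, 3]]
Verify stationarity: grad f(x*) = H x* + g = (0, 0).
Eigenvalues of H: -3.1623, 3.1623.
Eigenvalues have mixed signs, so H is indefinite -> x* is a saddle point.

saddle


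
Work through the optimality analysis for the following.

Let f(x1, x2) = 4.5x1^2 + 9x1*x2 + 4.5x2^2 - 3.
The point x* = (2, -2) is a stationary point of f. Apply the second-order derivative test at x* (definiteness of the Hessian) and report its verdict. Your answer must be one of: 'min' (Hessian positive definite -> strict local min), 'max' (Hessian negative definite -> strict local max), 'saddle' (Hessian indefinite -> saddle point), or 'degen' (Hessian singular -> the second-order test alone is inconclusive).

Compute the Hessian H = grad^2 f:
  H = [[9, 9], [9, 9]]
Verify stationarity: grad f(x*) = H x* + g = (0, 0).
Eigenvalues of H: 0, 18.
H has a zero eigenvalue (singular; positive semidefinite but not definite), so H is neither positive definite, negative definite, nor indefinite. The second-order test alone is inconclusive -> degen.
(Indeed, f is constant along the null direction of H through x*, so x* is not a strict local extremum.)

degen


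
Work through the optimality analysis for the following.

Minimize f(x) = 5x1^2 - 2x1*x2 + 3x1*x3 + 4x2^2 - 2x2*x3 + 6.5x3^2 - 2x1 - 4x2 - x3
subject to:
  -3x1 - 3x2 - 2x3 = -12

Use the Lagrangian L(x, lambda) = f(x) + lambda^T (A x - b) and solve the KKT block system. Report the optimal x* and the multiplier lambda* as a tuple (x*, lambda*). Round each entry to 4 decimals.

Form the Lagrangian:
  L(x, lambda) = (1/2) x^T Q x + c^T x + lambda^T (A x - b)
Stationarity (grad_x L = 0): Q x + c + A^T lambda = 0.
Primal feasibility: A x = b.

This gives the KKT block system:
  [ Q   A^T ] [ x     ]   [-c ]
  [ A    0  ] [ lambda ] = [ b ]

Solving the linear system:
  x*      = (1.4215, 2.1941, 0.5765)
  lambda* = (3.1856)
  f(x*)   = 13.0155

x* = (1.4215, 2.1941, 0.5765), lambda* = (3.1856)


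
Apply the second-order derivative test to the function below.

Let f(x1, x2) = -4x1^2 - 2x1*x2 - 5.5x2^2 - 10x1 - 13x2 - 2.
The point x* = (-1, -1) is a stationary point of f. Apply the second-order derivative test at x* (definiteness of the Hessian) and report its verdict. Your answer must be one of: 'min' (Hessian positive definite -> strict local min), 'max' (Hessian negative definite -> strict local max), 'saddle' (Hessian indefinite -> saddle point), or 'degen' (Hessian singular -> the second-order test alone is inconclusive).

Compute the Hessian H = grad^2 f:
  H = [[-8, -2], [-2, -11]]
Verify stationarity: grad f(x*) = H x* + g = (0, 0).
Eigenvalues of H: -12, -7.
Both eigenvalues < 0, so H is negative definite -> x* is a strict local max.

max


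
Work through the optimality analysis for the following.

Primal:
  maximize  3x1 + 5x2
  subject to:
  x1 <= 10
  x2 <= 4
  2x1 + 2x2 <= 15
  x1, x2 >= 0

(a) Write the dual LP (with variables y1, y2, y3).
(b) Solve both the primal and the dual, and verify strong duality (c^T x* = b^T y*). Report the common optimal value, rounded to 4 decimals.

The standard primal-dual pair for 'max c^T x s.t. A x <= b, x >= 0' is:
  Dual:  min b^T y  s.t.  A^T y >= c,  y >= 0.

So the dual LP is:
  minimize  10y1 + 4y2 + 15y3
  subject to:
    y1 + 2y3 >= 3
    y2 + 2y3 >= 5
    y1, y2, y3 >= 0

Solving the primal: x* = (3.5, 4).
  primal value c^T x* = 30.5.
Solving the dual: y* = (0, 2, 1.5).
  dual value b^T y* = 30.5.
Strong duality: c^T x* = b^T y*. Confirmed.

30.5


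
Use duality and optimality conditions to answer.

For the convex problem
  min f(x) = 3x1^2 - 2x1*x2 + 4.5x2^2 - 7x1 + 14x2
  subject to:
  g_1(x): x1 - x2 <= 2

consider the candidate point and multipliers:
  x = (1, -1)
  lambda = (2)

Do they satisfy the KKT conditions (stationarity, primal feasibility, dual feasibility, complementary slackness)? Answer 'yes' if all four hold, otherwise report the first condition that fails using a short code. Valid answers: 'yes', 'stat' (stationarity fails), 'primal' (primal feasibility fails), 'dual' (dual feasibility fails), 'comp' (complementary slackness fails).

Gradient of f: grad f(x) = Q x + c = (1, 3)
Constraint values g_i(x) = a_i^T x - b_i:
  g_1((1, -1)) = 0
Stationarity residual: grad f(x) + sum_i lambda_i a_i = (3, 1)
  -> stationarity FAILS
Primal feasibility (all g_i <= 0): OK
Dual feasibility (all lambda_i >= 0): OK
Complementary slackness (lambda_i * g_i(x) = 0 for all i): OK

Verdict: the first failing condition is stationarity -> stat.

stat


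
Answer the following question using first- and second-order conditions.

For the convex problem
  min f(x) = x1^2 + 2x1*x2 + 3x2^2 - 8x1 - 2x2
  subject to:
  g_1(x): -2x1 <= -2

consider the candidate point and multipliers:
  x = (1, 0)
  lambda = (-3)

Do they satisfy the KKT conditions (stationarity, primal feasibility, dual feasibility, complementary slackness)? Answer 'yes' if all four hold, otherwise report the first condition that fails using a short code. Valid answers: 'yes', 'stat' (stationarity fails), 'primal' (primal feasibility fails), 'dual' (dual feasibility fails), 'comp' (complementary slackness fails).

Gradient of f: grad f(x) = Q x + c = (-6, 0)
Constraint values g_i(x) = a_i^T x - b_i:
  g_1((1, 0)) = 0
Stationarity residual: grad f(x) + sum_i lambda_i a_i = (0, 0)
  -> stationarity OK
Primal feasibility (all g_i <= 0): OK
Dual feasibility (all lambda_i >= 0): FAILS
Complementary slackness (lambda_i * g_i(x) = 0 for all i): OK

Verdict: the first failing condition is dual_feasibility -> dual.

dual


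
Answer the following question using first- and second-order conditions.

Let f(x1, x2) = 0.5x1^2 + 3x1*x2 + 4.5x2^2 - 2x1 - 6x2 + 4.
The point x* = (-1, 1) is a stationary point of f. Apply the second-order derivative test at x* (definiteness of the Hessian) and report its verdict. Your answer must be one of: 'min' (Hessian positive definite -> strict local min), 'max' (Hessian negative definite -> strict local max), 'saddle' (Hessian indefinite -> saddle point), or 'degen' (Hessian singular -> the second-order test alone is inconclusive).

Compute the Hessian H = grad^2 f:
  H = [[1, 3], [3, 9]]
Verify stationarity: grad f(x*) = H x* + g = (0, 0).
Eigenvalues of H: 0, 10.
H has a zero eigenvalue (singular; positive semidefinite but not definite), so H is neither positive definite, negative definite, nor indefinite. The second-order test alone is inconclusive -> degen.
(Indeed, f is constant along the null direction of H through x*, so x* is not a strict local extremum.)

degen


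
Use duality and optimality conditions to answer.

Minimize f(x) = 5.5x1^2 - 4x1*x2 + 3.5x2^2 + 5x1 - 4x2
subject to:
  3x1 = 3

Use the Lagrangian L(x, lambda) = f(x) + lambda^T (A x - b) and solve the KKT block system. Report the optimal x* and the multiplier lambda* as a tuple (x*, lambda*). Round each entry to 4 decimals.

Form the Lagrangian:
  L(x, lambda) = (1/2) x^T Q x + c^T x + lambda^T (A x - b)
Stationarity (grad_x L = 0): Q x + c + A^T lambda = 0.
Primal feasibility: A x = b.

This gives the KKT block system:
  [ Q   A^T ] [ x     ]   [-c ]
  [ A    0  ] [ lambda ] = [ b ]

Solving the linear system:
  x*      = (1, 1.1429)
  lambda* = (-3.8095)
  f(x*)   = 5.9286

x* = (1, 1.1429), lambda* = (-3.8095)


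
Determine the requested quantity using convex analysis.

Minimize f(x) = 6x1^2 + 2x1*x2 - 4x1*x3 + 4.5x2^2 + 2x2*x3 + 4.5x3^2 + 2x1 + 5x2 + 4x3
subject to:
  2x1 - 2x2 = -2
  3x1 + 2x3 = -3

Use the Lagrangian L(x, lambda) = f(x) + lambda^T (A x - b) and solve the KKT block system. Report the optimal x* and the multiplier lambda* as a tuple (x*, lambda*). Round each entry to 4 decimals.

Form the Lagrangian:
  L(x, lambda) = (1/2) x^T Q x + c^T x + lambda^T (A x - b)
Stationarity (grad_x L = 0): Q x + c + A^T lambda = 0.
Primal feasibility: A x = b.

This gives the KKT block system:
  [ Q   A^T ] [ x     ]   [-c ]
  [ A    0  ] [ lambda ] = [ b ]

Solving the linear system:
  x*      = (-0.6293, 0.3707, -0.5561)
  lambda* = (2.9829, -1.1268)
  f(x*)   = 0.478

x* = (-0.6293, 0.3707, -0.5561), lambda* = (2.9829, -1.1268)


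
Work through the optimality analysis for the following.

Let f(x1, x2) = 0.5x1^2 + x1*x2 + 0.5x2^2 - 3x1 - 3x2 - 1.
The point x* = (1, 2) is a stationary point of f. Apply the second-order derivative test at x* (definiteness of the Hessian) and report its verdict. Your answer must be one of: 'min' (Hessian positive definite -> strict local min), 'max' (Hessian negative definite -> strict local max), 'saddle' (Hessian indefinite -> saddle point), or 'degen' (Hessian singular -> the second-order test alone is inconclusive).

Compute the Hessian H = grad^2 f:
  H = [[1, 1], [1, 1]]
Verify stationarity: grad f(x*) = H x* + g = (0, 0).
Eigenvalues of H: 0, 2.
H has a zero eigenvalue (singular; positive semidefinite but not definite), so H is neither positive definite, negative definite, nor indefinite. The second-order test alone is inconclusive -> degen.
(Indeed, f is constant along the null direction of H through x*, so x* is not a strict local extremum.)

degen


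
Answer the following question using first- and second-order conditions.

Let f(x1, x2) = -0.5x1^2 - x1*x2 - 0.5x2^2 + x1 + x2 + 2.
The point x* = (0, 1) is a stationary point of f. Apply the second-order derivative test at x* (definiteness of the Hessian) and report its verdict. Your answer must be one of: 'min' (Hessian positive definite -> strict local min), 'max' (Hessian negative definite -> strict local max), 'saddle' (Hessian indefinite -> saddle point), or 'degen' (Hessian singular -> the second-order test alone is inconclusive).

Compute the Hessian H = grad^2 f:
  H = [[-1, -1], [-1, -1]]
Verify stationarity: grad f(x*) = H x* + g = (0, 0).
Eigenvalues of H: -2, 0.
H has a zero eigenvalue (singular; negative semidefinite but not definite), so H is neither positive definite, negative definite, nor indefinite. The second-order test alone is inconclusive -> degen.
(Indeed, f is constant along the null direction of H through x*, so x* is not a strict local extremum.)

degen


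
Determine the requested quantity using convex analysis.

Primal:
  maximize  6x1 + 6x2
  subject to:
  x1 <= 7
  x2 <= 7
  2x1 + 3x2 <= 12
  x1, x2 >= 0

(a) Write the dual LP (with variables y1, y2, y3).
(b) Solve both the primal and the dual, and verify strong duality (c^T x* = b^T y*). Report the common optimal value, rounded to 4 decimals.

The standard primal-dual pair for 'max c^T x s.t. A x <= b, x >= 0' is:
  Dual:  min b^T y  s.t.  A^T y >= c,  y >= 0.

So the dual LP is:
  minimize  7y1 + 7y2 + 12y3
  subject to:
    y1 + 2y3 >= 6
    y2 + 3y3 >= 6
    y1, y2, y3 >= 0

Solving the primal: x* = (6, 0).
  primal value c^T x* = 36.
Solving the dual: y* = (0, 0, 3).
  dual value b^T y* = 36.
Strong duality: c^T x* = b^T y*. Confirmed.

36


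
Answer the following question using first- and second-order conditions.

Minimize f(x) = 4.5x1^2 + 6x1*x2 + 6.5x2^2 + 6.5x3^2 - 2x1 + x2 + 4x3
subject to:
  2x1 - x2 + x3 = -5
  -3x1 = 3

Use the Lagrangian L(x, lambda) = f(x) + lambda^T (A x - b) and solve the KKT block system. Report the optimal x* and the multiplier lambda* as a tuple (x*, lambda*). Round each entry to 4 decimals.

Form the Lagrangian:
  L(x, lambda) = (1/2) x^T Q x + c^T x + lambda^T (A x - b)
Stationarity (grad_x L = 0): Q x + c + A^T lambda = 0.
Primal feasibility: A x = b.

This gives the KKT block system:
  [ Q   A^T ] [ x     ]   [-c ]
  [ A    0  ] [ lambda ] = [ b ]

Solving the linear system:
  x*      = (-1, 1.5385, -1.4615)
  lambda* = (15, 9.4103)
  f(x*)   = 22.2308

x* = (-1, 1.5385, -1.4615), lambda* = (15, 9.4103)


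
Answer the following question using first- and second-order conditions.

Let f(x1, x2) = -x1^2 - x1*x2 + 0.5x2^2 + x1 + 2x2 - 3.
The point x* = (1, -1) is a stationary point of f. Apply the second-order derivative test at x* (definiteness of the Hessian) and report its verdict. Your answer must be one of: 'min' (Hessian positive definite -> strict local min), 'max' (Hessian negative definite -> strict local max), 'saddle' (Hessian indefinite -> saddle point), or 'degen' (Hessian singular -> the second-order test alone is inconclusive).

Compute the Hessian H = grad^2 f:
  H = [[-2, -1], [-1, 1]]
Verify stationarity: grad f(x*) = H x* + g = (0, 0).
Eigenvalues of H: -2.3028, 1.3028.
Eigenvalues have mixed signs, so H is indefinite -> x* is a saddle point.

saddle


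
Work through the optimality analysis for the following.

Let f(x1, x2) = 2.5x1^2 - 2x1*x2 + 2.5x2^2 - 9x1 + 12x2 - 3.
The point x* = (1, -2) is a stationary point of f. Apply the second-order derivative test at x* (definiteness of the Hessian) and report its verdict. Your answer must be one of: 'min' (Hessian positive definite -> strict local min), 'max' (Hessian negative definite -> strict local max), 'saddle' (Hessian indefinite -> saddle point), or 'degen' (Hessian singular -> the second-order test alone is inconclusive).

Compute the Hessian H = grad^2 f:
  H = [[5, -2], [-2, 5]]
Verify stationarity: grad f(x*) = H x* + g = (0, 0).
Eigenvalues of H: 3, 7.
Both eigenvalues > 0, so H is positive definite -> x* is a strict local min.

min


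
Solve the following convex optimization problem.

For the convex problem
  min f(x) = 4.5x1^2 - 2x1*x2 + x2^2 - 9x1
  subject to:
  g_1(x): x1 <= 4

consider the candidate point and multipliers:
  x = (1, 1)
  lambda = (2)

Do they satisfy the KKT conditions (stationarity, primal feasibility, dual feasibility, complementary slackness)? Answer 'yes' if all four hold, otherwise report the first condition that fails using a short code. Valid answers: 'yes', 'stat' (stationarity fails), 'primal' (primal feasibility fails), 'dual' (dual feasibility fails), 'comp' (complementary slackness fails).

Gradient of f: grad f(x) = Q x + c = (-2, 0)
Constraint values g_i(x) = a_i^T x - b_i:
  g_1((1, 1)) = -3
Stationarity residual: grad f(x) + sum_i lambda_i a_i = (0, 0)
  -> stationarity OK
Primal feasibility (all g_i <= 0): OK
Dual feasibility (all lambda_i >= 0): OK
Complementary slackness (lambda_i * g_i(x) = 0 for all i): FAILS

Verdict: the first failing condition is complementary_slackness -> comp.

comp


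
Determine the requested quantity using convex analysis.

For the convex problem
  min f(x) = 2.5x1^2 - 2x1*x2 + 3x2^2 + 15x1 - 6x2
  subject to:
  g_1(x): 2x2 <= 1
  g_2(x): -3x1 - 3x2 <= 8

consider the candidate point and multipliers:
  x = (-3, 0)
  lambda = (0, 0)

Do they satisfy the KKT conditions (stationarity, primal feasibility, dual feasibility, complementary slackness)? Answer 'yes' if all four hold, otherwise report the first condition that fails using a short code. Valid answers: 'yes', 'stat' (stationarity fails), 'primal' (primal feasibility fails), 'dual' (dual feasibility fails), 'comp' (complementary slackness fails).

Gradient of f: grad f(x) = Q x + c = (0, 0)
Constraint values g_i(x) = a_i^T x - b_i:
  g_1((-3, 0)) = -1
  g_2((-3, 0)) = 1
Stationarity residual: grad f(x) + sum_i lambda_i a_i = (0, 0)
  -> stationarity OK
Primal feasibility (all g_i <= 0): FAILS
Dual feasibility (all lambda_i >= 0): OK
Complementary slackness (lambda_i * g_i(x) = 0 for all i): OK

Verdict: the first failing condition is primal_feasibility -> primal.

primal


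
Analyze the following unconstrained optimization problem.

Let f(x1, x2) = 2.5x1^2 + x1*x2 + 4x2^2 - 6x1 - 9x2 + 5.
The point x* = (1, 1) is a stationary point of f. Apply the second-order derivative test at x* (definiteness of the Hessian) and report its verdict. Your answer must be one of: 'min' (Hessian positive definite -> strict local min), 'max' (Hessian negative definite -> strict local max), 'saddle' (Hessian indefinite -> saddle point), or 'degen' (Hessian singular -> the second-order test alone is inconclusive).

Compute the Hessian H = grad^2 f:
  H = [[5, 1], [1, 8]]
Verify stationarity: grad f(x*) = H x* + g = (0, 0).
Eigenvalues of H: 4.6972, 8.3028.
Both eigenvalues > 0, so H is positive definite -> x* is a strict local min.

min


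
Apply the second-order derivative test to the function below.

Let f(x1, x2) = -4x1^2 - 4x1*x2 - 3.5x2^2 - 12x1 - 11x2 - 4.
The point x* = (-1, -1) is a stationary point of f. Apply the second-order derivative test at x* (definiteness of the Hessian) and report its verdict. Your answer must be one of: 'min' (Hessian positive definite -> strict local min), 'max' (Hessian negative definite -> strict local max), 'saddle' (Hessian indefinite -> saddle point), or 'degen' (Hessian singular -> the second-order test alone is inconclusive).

Compute the Hessian H = grad^2 f:
  H = [[-8, -4], [-4, -7]]
Verify stationarity: grad f(x*) = H x* + g = (0, 0).
Eigenvalues of H: -11.5311, -3.4689.
Both eigenvalues < 0, so H is negative definite -> x* is a strict local max.

max
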